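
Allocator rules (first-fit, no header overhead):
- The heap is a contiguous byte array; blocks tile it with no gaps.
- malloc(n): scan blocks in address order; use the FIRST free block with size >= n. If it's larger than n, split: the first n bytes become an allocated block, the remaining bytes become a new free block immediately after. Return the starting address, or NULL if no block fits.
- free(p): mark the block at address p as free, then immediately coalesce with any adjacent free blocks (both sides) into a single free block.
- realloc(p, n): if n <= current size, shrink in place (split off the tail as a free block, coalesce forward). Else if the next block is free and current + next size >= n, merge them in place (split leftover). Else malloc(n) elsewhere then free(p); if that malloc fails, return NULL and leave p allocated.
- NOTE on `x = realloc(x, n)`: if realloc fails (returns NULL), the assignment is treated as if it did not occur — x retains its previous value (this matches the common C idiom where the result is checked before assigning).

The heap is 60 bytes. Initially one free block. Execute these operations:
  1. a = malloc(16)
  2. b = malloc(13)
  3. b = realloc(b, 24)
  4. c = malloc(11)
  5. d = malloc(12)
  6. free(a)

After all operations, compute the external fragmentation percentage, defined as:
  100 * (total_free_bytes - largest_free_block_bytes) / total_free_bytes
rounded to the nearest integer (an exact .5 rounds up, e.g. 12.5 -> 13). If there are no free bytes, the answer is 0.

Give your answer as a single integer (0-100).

Answer: 36

Derivation:
Op 1: a = malloc(16) -> a = 0; heap: [0-15 ALLOC][16-59 FREE]
Op 2: b = malloc(13) -> b = 16; heap: [0-15 ALLOC][16-28 ALLOC][29-59 FREE]
Op 3: b = realloc(b, 24) -> b = 16; heap: [0-15 ALLOC][16-39 ALLOC][40-59 FREE]
Op 4: c = malloc(11) -> c = 40; heap: [0-15 ALLOC][16-39 ALLOC][40-50 ALLOC][51-59 FREE]
Op 5: d = malloc(12) -> d = NULL; heap: [0-15 ALLOC][16-39 ALLOC][40-50 ALLOC][51-59 FREE]
Op 6: free(a) -> (freed a); heap: [0-15 FREE][16-39 ALLOC][40-50 ALLOC][51-59 FREE]
Free blocks: [16 9] total_free=25 largest=16 -> 100*(25-16)/25 = 900/25 = 36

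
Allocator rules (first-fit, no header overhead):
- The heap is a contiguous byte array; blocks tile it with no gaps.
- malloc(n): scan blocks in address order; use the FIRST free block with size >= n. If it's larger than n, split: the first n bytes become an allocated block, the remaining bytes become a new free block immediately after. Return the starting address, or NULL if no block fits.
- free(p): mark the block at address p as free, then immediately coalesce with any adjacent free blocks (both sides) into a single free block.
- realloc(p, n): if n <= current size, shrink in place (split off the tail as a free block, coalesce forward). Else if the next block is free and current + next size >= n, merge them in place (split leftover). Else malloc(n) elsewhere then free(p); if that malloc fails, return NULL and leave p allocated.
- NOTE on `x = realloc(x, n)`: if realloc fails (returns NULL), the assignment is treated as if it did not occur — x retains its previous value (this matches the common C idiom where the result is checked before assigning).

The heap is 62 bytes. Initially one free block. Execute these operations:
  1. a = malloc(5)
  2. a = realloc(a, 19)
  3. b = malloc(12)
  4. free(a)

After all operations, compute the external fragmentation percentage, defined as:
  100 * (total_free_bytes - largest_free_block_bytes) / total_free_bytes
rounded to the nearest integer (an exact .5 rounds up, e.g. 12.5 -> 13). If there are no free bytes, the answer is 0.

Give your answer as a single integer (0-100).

Answer: 38

Derivation:
Op 1: a = malloc(5) -> a = 0; heap: [0-4 ALLOC][5-61 FREE]
Op 2: a = realloc(a, 19) -> a = 0; heap: [0-18 ALLOC][19-61 FREE]
Op 3: b = malloc(12) -> b = 19; heap: [0-18 ALLOC][19-30 ALLOC][31-61 FREE]
Op 4: free(a) -> (freed a); heap: [0-18 FREE][19-30 ALLOC][31-61 FREE]
Free blocks: [19 31] total_free=50 largest=31 -> 100*(50-31)/50 = 1900/50 = 38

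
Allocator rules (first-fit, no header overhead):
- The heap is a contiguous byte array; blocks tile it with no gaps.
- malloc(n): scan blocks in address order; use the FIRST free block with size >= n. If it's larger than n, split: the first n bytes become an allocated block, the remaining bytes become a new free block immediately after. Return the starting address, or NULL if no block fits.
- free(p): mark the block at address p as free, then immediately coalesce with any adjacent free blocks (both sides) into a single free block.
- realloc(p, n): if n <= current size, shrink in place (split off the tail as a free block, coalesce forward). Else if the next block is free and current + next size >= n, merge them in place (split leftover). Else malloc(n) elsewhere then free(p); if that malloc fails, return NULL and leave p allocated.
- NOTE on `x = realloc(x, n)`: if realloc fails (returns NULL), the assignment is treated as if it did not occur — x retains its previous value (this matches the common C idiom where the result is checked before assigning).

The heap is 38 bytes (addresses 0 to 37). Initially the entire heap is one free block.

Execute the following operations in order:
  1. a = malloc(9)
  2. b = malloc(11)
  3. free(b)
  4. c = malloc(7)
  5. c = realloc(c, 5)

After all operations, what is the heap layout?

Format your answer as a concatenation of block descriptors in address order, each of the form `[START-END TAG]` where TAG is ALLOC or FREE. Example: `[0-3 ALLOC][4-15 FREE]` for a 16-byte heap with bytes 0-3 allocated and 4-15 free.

Op 1: a = malloc(9) -> a = 0; heap: [0-8 ALLOC][9-37 FREE]
Op 2: b = malloc(11) -> b = 9; heap: [0-8 ALLOC][9-19 ALLOC][20-37 FREE]
Op 3: free(b) -> (freed b); heap: [0-8 ALLOC][9-37 FREE]
Op 4: c = malloc(7) -> c = 9; heap: [0-8 ALLOC][9-15 ALLOC][16-37 FREE]
Op 5: c = realloc(c, 5) -> c = 9; heap: [0-8 ALLOC][9-13 ALLOC][14-37 FREE]

Answer: [0-8 ALLOC][9-13 ALLOC][14-37 FREE]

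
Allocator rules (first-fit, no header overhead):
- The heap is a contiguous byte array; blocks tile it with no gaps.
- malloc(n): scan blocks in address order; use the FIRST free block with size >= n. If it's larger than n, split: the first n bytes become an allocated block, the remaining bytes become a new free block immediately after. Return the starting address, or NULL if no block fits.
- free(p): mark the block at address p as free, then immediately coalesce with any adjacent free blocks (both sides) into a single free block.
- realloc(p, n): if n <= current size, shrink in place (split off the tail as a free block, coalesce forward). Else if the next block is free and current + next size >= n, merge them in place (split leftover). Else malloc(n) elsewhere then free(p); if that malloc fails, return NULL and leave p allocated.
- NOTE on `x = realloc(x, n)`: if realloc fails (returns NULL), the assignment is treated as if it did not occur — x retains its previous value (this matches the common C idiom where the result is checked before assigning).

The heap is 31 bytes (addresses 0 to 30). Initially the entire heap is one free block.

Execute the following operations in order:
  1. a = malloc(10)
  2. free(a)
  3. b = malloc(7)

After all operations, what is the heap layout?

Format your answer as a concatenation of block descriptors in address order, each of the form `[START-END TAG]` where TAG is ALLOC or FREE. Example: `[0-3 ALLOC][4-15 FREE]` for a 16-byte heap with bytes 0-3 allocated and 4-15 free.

Op 1: a = malloc(10) -> a = 0; heap: [0-9 ALLOC][10-30 FREE]
Op 2: free(a) -> (freed a); heap: [0-30 FREE]
Op 3: b = malloc(7) -> b = 0; heap: [0-6 ALLOC][7-30 FREE]

Answer: [0-6 ALLOC][7-30 FREE]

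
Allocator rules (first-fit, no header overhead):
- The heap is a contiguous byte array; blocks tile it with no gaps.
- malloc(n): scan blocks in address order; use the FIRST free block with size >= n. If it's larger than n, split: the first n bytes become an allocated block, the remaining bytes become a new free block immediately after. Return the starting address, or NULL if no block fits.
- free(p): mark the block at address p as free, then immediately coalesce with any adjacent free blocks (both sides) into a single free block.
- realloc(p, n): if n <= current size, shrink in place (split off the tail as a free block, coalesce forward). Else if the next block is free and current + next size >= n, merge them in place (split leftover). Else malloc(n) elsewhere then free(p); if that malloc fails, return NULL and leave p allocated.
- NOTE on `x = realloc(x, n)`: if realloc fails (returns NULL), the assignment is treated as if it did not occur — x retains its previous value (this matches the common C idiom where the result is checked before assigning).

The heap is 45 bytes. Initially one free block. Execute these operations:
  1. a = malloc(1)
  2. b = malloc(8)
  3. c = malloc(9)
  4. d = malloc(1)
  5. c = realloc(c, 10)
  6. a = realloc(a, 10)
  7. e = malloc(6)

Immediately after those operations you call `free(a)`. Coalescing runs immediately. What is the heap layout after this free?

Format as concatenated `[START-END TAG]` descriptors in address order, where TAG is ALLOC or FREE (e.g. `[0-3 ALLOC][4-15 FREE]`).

Answer: [0-0 FREE][1-8 ALLOC][9-14 ALLOC][15-17 FREE][18-18 ALLOC][19-28 ALLOC][29-44 FREE]

Derivation:
Op 1: a = malloc(1) -> a = 0; heap: [0-0 ALLOC][1-44 FREE]
Op 2: b = malloc(8) -> b = 1; heap: [0-0 ALLOC][1-8 ALLOC][9-44 FREE]
Op 3: c = malloc(9) -> c = 9; heap: [0-0 ALLOC][1-8 ALLOC][9-17 ALLOC][18-44 FREE]
Op 4: d = malloc(1) -> d = 18; heap: [0-0 ALLOC][1-8 ALLOC][9-17 ALLOC][18-18 ALLOC][19-44 FREE]
Op 5: c = realloc(c, 10) -> c = 19; heap: [0-0 ALLOC][1-8 ALLOC][9-17 FREE][18-18 ALLOC][19-28 ALLOC][29-44 FREE]
Op 6: a = realloc(a, 10) -> a = 29; heap: [0-0 FREE][1-8 ALLOC][9-17 FREE][18-18 ALLOC][19-28 ALLOC][29-38 ALLOC][39-44 FREE]
Op 7: e = malloc(6) -> e = 9; heap: [0-0 FREE][1-8 ALLOC][9-14 ALLOC][15-17 FREE][18-18 ALLOC][19-28 ALLOC][29-38 ALLOC][39-44 FREE]
free(a): a = 29 -> block [29-38 ALLOC]; mark free, coalesce with adjacent free neighbors -> [0-0 FREE][1-8 ALLOC][9-14 ALLOC][15-17 FREE][18-18 ALLOC][19-28 ALLOC][29-44 FREE]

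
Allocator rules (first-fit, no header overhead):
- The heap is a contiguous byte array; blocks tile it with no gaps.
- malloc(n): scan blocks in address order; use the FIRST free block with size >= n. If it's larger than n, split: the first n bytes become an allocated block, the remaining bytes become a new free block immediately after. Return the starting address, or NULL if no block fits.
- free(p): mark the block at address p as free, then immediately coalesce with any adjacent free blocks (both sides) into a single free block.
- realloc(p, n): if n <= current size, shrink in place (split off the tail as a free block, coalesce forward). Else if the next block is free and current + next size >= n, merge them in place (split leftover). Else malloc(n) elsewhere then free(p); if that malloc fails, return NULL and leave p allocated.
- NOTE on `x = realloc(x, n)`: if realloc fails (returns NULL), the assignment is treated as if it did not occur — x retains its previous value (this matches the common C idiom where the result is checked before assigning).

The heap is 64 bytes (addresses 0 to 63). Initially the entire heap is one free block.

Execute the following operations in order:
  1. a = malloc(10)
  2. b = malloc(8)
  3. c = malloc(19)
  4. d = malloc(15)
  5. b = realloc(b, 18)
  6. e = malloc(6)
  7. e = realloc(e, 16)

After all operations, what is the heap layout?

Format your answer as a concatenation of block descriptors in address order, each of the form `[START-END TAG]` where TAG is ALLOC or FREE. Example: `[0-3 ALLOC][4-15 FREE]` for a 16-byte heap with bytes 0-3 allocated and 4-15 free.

Op 1: a = malloc(10) -> a = 0; heap: [0-9 ALLOC][10-63 FREE]
Op 2: b = malloc(8) -> b = 10; heap: [0-9 ALLOC][10-17 ALLOC][18-63 FREE]
Op 3: c = malloc(19) -> c = 18; heap: [0-9 ALLOC][10-17 ALLOC][18-36 ALLOC][37-63 FREE]
Op 4: d = malloc(15) -> d = 37; heap: [0-9 ALLOC][10-17 ALLOC][18-36 ALLOC][37-51 ALLOC][52-63 FREE]
Op 5: b = realloc(b, 18) -> NULL (b unchanged); heap: [0-9 ALLOC][10-17 ALLOC][18-36 ALLOC][37-51 ALLOC][52-63 FREE]
Op 6: e = malloc(6) -> e = 52; heap: [0-9 ALLOC][10-17 ALLOC][18-36 ALLOC][37-51 ALLOC][52-57 ALLOC][58-63 FREE]
Op 7: e = realloc(e, 16) -> NULL (e unchanged); heap: [0-9 ALLOC][10-17 ALLOC][18-36 ALLOC][37-51 ALLOC][52-57 ALLOC][58-63 FREE]

Answer: [0-9 ALLOC][10-17 ALLOC][18-36 ALLOC][37-51 ALLOC][52-57 ALLOC][58-63 FREE]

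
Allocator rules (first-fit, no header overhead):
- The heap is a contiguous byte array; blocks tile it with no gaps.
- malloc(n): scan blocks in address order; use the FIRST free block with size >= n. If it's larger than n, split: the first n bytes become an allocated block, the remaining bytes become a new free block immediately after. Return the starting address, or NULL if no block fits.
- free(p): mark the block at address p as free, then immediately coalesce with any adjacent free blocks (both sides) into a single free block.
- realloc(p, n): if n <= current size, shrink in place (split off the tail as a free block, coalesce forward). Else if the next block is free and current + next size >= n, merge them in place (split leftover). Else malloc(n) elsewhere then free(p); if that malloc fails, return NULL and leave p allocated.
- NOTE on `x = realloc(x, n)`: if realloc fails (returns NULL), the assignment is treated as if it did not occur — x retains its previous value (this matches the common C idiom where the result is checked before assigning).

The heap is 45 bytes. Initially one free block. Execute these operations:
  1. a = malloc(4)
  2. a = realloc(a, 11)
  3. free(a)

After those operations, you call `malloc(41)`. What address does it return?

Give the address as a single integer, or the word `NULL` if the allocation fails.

Answer: 0

Derivation:
Op 1: a = malloc(4) -> a = 0; heap: [0-3 ALLOC][4-44 FREE]
Op 2: a = realloc(a, 11) -> a = 0; heap: [0-10 ALLOC][11-44 FREE]
Op 3: free(a) -> (freed a); heap: [0-44 FREE]
malloc(41): first-fit scan over [0-44 FREE] -> 0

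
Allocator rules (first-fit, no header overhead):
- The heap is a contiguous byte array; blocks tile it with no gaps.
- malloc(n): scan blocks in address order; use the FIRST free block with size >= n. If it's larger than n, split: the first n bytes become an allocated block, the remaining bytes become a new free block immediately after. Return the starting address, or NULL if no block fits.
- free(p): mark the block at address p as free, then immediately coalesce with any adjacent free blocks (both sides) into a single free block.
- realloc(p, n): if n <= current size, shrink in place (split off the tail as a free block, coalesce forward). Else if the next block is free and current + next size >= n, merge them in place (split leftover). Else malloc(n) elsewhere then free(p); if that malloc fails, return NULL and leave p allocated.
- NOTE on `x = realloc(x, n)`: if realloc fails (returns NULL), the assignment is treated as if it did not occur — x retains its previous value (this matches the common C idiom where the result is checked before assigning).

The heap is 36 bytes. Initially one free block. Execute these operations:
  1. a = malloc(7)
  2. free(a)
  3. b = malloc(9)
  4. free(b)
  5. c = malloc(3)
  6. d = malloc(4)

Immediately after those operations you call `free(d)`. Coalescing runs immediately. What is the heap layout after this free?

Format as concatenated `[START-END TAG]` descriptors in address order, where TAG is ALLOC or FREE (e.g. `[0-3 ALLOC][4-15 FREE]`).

Op 1: a = malloc(7) -> a = 0; heap: [0-6 ALLOC][7-35 FREE]
Op 2: free(a) -> (freed a); heap: [0-35 FREE]
Op 3: b = malloc(9) -> b = 0; heap: [0-8 ALLOC][9-35 FREE]
Op 4: free(b) -> (freed b); heap: [0-35 FREE]
Op 5: c = malloc(3) -> c = 0; heap: [0-2 ALLOC][3-35 FREE]
Op 6: d = malloc(4) -> d = 3; heap: [0-2 ALLOC][3-6 ALLOC][7-35 FREE]
free(d): d = 3 -> block [3-6 ALLOC]; mark free, coalesce with adjacent free neighbors -> [0-2 ALLOC][3-35 FREE]

Answer: [0-2 ALLOC][3-35 FREE]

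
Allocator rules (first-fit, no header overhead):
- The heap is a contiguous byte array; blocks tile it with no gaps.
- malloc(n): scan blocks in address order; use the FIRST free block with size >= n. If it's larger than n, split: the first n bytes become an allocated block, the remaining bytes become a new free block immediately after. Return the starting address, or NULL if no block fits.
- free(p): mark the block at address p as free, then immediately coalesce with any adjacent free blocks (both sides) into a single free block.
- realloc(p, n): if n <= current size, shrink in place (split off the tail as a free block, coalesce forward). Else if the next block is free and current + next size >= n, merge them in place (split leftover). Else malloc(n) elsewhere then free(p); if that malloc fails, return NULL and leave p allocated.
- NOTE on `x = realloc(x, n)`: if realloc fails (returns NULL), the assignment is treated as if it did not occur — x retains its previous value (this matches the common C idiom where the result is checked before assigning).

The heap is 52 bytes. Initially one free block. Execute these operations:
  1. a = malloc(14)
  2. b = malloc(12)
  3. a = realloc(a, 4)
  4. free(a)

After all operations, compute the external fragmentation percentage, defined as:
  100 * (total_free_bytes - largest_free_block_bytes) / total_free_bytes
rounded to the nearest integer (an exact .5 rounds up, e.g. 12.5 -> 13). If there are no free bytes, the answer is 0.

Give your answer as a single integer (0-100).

Op 1: a = malloc(14) -> a = 0; heap: [0-13 ALLOC][14-51 FREE]
Op 2: b = malloc(12) -> b = 14; heap: [0-13 ALLOC][14-25 ALLOC][26-51 FREE]
Op 3: a = realloc(a, 4) -> a = 0; heap: [0-3 ALLOC][4-13 FREE][14-25 ALLOC][26-51 FREE]
Op 4: free(a) -> (freed a); heap: [0-13 FREE][14-25 ALLOC][26-51 FREE]
Free blocks: [14 26] total_free=40 largest=26 -> 100*(40-26)/40 = 1400/40 = 35

Answer: 35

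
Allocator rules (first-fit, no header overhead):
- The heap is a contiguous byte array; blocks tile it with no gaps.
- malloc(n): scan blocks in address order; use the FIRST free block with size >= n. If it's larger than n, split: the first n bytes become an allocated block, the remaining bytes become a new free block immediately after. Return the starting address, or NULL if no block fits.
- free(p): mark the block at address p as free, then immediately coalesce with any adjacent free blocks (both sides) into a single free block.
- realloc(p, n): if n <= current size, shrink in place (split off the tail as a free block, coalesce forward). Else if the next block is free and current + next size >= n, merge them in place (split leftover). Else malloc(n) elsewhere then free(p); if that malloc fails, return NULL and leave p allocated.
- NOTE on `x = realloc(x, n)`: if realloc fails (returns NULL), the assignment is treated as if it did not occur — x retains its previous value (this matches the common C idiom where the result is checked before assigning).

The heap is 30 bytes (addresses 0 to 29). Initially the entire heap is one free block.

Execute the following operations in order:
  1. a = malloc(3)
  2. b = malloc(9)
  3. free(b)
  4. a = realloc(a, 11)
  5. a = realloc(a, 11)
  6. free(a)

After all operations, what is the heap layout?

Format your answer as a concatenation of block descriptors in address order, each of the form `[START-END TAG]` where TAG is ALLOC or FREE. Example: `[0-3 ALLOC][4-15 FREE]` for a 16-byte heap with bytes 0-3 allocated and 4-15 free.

Op 1: a = malloc(3) -> a = 0; heap: [0-2 ALLOC][3-29 FREE]
Op 2: b = malloc(9) -> b = 3; heap: [0-2 ALLOC][3-11 ALLOC][12-29 FREE]
Op 3: free(b) -> (freed b); heap: [0-2 ALLOC][3-29 FREE]
Op 4: a = realloc(a, 11) -> a = 0; heap: [0-10 ALLOC][11-29 FREE]
Op 5: a = realloc(a, 11) -> a = 0; heap: [0-10 ALLOC][11-29 FREE]
Op 6: free(a) -> (freed a); heap: [0-29 FREE]

Answer: [0-29 FREE]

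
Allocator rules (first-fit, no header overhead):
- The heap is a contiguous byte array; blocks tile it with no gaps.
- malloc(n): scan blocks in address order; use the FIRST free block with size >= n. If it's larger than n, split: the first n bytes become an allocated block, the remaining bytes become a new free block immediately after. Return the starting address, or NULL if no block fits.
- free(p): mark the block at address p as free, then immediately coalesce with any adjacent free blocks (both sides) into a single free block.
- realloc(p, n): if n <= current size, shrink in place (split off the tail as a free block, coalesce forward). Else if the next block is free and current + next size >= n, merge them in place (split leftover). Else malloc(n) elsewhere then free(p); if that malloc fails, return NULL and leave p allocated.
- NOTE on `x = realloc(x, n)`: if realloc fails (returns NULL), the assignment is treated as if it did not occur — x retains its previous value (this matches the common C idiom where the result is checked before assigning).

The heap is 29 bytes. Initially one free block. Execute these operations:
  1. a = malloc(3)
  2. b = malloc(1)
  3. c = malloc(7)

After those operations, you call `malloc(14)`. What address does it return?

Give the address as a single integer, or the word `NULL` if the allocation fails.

Answer: 11

Derivation:
Op 1: a = malloc(3) -> a = 0; heap: [0-2 ALLOC][3-28 FREE]
Op 2: b = malloc(1) -> b = 3; heap: [0-2 ALLOC][3-3 ALLOC][4-28 FREE]
Op 3: c = malloc(7) -> c = 4; heap: [0-2 ALLOC][3-3 ALLOC][4-10 ALLOC][11-28 FREE]
malloc(14): first-fit scan over [0-2 ALLOC][3-3 ALLOC][4-10 ALLOC][11-28 FREE] -> 11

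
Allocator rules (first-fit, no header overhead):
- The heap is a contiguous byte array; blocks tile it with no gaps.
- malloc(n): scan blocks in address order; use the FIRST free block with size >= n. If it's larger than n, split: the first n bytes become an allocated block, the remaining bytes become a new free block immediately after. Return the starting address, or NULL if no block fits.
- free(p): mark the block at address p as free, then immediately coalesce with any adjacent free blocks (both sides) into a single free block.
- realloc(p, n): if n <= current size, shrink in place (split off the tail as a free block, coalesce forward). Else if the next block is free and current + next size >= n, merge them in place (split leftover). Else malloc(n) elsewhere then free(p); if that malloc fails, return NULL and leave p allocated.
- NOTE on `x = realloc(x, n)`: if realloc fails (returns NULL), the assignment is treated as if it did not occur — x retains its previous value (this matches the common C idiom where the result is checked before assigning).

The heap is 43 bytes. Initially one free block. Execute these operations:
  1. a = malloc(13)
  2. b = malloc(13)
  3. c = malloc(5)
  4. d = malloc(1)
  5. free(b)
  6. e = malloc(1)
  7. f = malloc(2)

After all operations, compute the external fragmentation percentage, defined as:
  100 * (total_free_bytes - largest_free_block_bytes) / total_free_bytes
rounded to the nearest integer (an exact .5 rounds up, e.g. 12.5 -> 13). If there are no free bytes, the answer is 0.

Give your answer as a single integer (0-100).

Op 1: a = malloc(13) -> a = 0; heap: [0-12 ALLOC][13-42 FREE]
Op 2: b = malloc(13) -> b = 13; heap: [0-12 ALLOC][13-25 ALLOC][26-42 FREE]
Op 3: c = malloc(5) -> c = 26; heap: [0-12 ALLOC][13-25 ALLOC][26-30 ALLOC][31-42 FREE]
Op 4: d = malloc(1) -> d = 31; heap: [0-12 ALLOC][13-25 ALLOC][26-30 ALLOC][31-31 ALLOC][32-42 FREE]
Op 5: free(b) -> (freed b); heap: [0-12 ALLOC][13-25 FREE][26-30 ALLOC][31-31 ALLOC][32-42 FREE]
Op 6: e = malloc(1) -> e = 13; heap: [0-12 ALLOC][13-13 ALLOC][14-25 FREE][26-30 ALLOC][31-31 ALLOC][32-42 FREE]
Op 7: f = malloc(2) -> f = 14; heap: [0-12 ALLOC][13-13 ALLOC][14-15 ALLOC][16-25 FREE][26-30 ALLOC][31-31 ALLOC][32-42 FREE]
Free blocks: [10 11] total_free=21 largest=11 -> 100*(21-11)/21 = 1000/21 ≈ 47.619 -> rounds to 48

Answer: 48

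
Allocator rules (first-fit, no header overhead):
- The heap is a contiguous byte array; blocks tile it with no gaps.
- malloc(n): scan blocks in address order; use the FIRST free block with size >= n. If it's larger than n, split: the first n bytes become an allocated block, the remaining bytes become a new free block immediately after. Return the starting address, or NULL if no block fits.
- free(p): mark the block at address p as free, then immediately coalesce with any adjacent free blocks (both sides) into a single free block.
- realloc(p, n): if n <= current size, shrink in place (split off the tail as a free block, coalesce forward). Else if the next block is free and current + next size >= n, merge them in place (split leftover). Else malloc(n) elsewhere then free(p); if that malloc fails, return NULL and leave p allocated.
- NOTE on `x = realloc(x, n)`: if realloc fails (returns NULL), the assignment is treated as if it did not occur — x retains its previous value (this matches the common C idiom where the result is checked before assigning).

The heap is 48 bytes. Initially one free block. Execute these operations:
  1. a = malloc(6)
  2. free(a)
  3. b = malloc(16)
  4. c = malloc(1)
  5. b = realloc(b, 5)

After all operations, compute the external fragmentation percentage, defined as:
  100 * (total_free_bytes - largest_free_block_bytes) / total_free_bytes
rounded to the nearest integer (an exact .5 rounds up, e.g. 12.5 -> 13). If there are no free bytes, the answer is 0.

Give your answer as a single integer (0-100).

Op 1: a = malloc(6) -> a = 0; heap: [0-5 ALLOC][6-47 FREE]
Op 2: free(a) -> (freed a); heap: [0-47 FREE]
Op 3: b = malloc(16) -> b = 0; heap: [0-15 ALLOC][16-47 FREE]
Op 4: c = malloc(1) -> c = 16; heap: [0-15 ALLOC][16-16 ALLOC][17-47 FREE]
Op 5: b = realloc(b, 5) -> b = 0; heap: [0-4 ALLOC][5-15 FREE][16-16 ALLOC][17-47 FREE]
Free blocks: [11 31] total_free=42 largest=31 -> 100*(42-31)/42 = 1100/42 ≈ 26.190 -> rounds to 26

Answer: 26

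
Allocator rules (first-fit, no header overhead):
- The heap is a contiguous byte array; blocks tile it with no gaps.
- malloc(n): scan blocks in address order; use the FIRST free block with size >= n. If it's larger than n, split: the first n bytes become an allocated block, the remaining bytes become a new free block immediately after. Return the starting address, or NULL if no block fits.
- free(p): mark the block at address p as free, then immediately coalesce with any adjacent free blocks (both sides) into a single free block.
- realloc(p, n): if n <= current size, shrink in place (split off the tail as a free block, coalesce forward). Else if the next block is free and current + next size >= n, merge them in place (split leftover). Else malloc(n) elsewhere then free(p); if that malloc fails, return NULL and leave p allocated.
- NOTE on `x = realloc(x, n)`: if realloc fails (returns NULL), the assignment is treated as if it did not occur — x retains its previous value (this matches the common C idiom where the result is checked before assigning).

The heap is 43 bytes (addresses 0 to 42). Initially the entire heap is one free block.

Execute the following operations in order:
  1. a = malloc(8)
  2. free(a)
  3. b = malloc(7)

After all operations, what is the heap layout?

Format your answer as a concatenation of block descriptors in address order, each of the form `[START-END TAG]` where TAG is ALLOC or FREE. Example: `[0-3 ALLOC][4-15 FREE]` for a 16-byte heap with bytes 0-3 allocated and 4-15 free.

Op 1: a = malloc(8) -> a = 0; heap: [0-7 ALLOC][8-42 FREE]
Op 2: free(a) -> (freed a); heap: [0-42 FREE]
Op 3: b = malloc(7) -> b = 0; heap: [0-6 ALLOC][7-42 FREE]

Answer: [0-6 ALLOC][7-42 FREE]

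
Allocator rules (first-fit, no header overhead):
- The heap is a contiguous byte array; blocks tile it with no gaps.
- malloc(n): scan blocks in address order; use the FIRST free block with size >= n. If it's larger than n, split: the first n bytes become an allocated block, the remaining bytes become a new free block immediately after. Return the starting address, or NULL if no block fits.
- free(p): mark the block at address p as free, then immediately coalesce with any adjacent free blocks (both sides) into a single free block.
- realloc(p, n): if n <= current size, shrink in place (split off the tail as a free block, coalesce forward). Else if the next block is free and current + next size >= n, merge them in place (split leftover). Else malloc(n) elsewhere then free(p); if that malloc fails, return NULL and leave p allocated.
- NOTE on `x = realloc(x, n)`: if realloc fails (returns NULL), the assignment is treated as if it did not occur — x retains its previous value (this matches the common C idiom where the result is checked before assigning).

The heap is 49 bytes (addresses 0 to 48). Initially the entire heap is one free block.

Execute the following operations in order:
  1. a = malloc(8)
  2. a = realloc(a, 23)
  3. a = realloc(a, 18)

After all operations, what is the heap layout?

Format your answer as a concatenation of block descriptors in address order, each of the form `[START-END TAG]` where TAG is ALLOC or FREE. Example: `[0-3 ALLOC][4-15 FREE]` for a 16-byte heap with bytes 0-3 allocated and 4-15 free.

Answer: [0-17 ALLOC][18-48 FREE]

Derivation:
Op 1: a = malloc(8) -> a = 0; heap: [0-7 ALLOC][8-48 FREE]
Op 2: a = realloc(a, 23) -> a = 0; heap: [0-22 ALLOC][23-48 FREE]
Op 3: a = realloc(a, 18) -> a = 0; heap: [0-17 ALLOC][18-48 FREE]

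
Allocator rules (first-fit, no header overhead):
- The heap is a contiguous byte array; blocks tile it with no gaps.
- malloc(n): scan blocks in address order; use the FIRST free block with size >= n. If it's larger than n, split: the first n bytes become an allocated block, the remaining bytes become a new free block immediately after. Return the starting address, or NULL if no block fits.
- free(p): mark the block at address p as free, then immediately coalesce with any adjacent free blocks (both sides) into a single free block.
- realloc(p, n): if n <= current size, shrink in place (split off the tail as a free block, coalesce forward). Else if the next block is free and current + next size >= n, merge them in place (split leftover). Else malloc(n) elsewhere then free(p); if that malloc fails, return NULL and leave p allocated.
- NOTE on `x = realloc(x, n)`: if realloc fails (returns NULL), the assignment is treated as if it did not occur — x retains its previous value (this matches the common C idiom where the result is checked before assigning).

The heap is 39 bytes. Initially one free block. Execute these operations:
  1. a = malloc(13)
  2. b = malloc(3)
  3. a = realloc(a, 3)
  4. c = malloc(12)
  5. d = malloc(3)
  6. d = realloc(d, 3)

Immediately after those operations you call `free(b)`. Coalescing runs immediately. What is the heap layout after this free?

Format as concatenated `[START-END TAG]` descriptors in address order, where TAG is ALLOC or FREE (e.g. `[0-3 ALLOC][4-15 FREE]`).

Op 1: a = malloc(13) -> a = 0; heap: [0-12 ALLOC][13-38 FREE]
Op 2: b = malloc(3) -> b = 13; heap: [0-12 ALLOC][13-15 ALLOC][16-38 FREE]
Op 3: a = realloc(a, 3) -> a = 0; heap: [0-2 ALLOC][3-12 FREE][13-15 ALLOC][16-38 FREE]
Op 4: c = malloc(12) -> c = 16; heap: [0-2 ALLOC][3-12 FREE][13-15 ALLOC][16-27 ALLOC][28-38 FREE]
Op 5: d = malloc(3) -> d = 3; heap: [0-2 ALLOC][3-5 ALLOC][6-12 FREE][13-15 ALLOC][16-27 ALLOC][28-38 FREE]
Op 6: d = realloc(d, 3) -> d = 3; heap: [0-2 ALLOC][3-5 ALLOC][6-12 FREE][13-15 ALLOC][16-27 ALLOC][28-38 FREE]
free(b): b = 13 -> block [13-15 ALLOC]; mark free, coalesce with adjacent free neighbors -> [0-2 ALLOC][3-5 ALLOC][6-15 FREE][16-27 ALLOC][28-38 FREE]

Answer: [0-2 ALLOC][3-5 ALLOC][6-15 FREE][16-27 ALLOC][28-38 FREE]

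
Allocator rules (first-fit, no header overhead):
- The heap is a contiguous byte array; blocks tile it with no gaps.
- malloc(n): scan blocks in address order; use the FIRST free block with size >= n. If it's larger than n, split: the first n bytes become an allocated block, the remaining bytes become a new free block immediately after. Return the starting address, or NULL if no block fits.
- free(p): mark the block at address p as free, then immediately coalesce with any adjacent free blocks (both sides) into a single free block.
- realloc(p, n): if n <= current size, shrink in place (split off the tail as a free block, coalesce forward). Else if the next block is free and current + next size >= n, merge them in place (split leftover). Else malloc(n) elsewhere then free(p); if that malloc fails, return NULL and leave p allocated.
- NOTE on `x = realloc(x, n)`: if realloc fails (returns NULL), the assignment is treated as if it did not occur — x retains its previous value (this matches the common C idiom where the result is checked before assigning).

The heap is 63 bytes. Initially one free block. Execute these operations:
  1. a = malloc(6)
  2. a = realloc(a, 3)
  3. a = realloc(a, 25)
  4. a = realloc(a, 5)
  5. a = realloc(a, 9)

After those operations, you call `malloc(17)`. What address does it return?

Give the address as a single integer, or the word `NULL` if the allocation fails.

Op 1: a = malloc(6) -> a = 0; heap: [0-5 ALLOC][6-62 FREE]
Op 2: a = realloc(a, 3) -> a = 0; heap: [0-2 ALLOC][3-62 FREE]
Op 3: a = realloc(a, 25) -> a = 0; heap: [0-24 ALLOC][25-62 FREE]
Op 4: a = realloc(a, 5) -> a = 0; heap: [0-4 ALLOC][5-62 FREE]
Op 5: a = realloc(a, 9) -> a = 0; heap: [0-8 ALLOC][9-62 FREE]
malloc(17): first-fit scan over [0-8 ALLOC][9-62 FREE] -> 9

Answer: 9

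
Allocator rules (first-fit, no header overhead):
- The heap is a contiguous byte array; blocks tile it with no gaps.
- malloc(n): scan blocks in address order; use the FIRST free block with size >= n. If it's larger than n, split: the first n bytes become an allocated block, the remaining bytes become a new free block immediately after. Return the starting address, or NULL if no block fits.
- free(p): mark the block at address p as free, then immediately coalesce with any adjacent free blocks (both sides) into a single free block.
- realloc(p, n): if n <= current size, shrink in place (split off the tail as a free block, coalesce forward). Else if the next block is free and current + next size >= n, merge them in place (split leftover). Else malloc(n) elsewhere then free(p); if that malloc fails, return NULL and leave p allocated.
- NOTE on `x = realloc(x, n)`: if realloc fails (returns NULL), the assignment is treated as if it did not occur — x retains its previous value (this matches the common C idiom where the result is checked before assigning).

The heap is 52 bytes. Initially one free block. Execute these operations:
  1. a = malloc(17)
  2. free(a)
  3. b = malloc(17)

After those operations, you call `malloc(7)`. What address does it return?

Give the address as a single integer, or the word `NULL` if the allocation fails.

Answer: 17

Derivation:
Op 1: a = malloc(17) -> a = 0; heap: [0-16 ALLOC][17-51 FREE]
Op 2: free(a) -> (freed a); heap: [0-51 FREE]
Op 3: b = malloc(17) -> b = 0; heap: [0-16 ALLOC][17-51 FREE]
malloc(7): first-fit scan over [0-16 ALLOC][17-51 FREE] -> 17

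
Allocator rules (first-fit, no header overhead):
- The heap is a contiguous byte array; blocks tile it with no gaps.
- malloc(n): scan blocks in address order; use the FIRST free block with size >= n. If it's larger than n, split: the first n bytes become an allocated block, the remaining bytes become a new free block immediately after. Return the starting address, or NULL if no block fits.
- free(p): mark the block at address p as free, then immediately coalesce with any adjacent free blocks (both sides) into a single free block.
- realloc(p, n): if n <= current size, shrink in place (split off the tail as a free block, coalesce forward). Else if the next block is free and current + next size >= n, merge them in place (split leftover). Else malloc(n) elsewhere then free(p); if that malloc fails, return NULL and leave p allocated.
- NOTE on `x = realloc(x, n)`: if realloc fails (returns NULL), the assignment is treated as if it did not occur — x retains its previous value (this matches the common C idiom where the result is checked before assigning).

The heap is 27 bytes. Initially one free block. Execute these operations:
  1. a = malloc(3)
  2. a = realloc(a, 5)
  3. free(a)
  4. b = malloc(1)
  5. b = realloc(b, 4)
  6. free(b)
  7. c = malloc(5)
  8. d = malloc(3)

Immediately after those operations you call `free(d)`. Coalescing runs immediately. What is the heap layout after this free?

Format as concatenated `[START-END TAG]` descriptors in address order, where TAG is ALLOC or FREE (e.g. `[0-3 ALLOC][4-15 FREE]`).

Answer: [0-4 ALLOC][5-26 FREE]

Derivation:
Op 1: a = malloc(3) -> a = 0; heap: [0-2 ALLOC][3-26 FREE]
Op 2: a = realloc(a, 5) -> a = 0; heap: [0-4 ALLOC][5-26 FREE]
Op 3: free(a) -> (freed a); heap: [0-26 FREE]
Op 4: b = malloc(1) -> b = 0; heap: [0-0 ALLOC][1-26 FREE]
Op 5: b = realloc(b, 4) -> b = 0; heap: [0-3 ALLOC][4-26 FREE]
Op 6: free(b) -> (freed b); heap: [0-26 FREE]
Op 7: c = malloc(5) -> c = 0; heap: [0-4 ALLOC][5-26 FREE]
Op 8: d = malloc(3) -> d = 5; heap: [0-4 ALLOC][5-7 ALLOC][8-26 FREE]
free(d): d = 5 -> block [5-7 ALLOC]; mark free, coalesce with adjacent free neighbors -> [0-4 ALLOC][5-26 FREE]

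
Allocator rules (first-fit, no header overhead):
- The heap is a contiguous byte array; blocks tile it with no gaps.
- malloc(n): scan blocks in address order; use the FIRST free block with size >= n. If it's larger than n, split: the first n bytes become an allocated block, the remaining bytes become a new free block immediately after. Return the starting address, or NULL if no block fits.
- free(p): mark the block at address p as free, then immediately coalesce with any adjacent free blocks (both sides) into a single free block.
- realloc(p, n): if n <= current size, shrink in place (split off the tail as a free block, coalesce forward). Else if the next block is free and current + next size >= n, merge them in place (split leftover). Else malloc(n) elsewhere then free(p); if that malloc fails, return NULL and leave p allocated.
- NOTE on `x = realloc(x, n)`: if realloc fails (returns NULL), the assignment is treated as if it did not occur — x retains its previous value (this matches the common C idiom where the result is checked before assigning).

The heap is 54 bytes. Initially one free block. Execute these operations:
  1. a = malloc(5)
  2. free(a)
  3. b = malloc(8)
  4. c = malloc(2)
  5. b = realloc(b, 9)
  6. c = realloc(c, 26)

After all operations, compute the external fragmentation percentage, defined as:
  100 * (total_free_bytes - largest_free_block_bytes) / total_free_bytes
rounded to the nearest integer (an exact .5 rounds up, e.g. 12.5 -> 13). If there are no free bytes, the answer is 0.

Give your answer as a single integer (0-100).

Op 1: a = malloc(5) -> a = 0; heap: [0-4 ALLOC][5-53 FREE]
Op 2: free(a) -> (freed a); heap: [0-53 FREE]
Op 3: b = malloc(8) -> b = 0; heap: [0-7 ALLOC][8-53 FREE]
Op 4: c = malloc(2) -> c = 8; heap: [0-7 ALLOC][8-9 ALLOC][10-53 FREE]
Op 5: b = realloc(b, 9) -> b = 10; heap: [0-7 FREE][8-9 ALLOC][10-18 ALLOC][19-53 FREE]
Op 6: c = realloc(c, 26) -> c = 19; heap: [0-9 FREE][10-18 ALLOC][19-44 ALLOC][45-53 FREE]
Free blocks: [10 9] total_free=19 largest=10 -> 100*(19-10)/19 = 900/19 ≈ 47.368 -> rounds to 47

Answer: 47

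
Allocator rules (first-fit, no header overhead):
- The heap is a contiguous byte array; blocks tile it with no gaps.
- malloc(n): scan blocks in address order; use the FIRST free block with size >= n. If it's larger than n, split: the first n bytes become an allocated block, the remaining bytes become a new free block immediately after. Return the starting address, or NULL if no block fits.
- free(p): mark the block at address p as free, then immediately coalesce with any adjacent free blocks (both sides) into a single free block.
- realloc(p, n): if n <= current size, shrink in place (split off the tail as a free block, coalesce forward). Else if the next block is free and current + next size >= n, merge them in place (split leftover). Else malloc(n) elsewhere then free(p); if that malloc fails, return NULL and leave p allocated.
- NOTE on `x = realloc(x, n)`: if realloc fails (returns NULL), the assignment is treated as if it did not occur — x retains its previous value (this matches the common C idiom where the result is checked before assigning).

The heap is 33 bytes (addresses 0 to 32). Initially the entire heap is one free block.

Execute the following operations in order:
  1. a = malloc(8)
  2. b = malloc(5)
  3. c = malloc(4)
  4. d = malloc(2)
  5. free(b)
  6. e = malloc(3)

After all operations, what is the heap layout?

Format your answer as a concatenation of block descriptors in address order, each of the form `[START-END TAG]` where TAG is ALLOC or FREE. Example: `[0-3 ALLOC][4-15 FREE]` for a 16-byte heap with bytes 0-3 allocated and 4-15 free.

Op 1: a = malloc(8) -> a = 0; heap: [0-7 ALLOC][8-32 FREE]
Op 2: b = malloc(5) -> b = 8; heap: [0-7 ALLOC][8-12 ALLOC][13-32 FREE]
Op 3: c = malloc(4) -> c = 13; heap: [0-7 ALLOC][8-12 ALLOC][13-16 ALLOC][17-32 FREE]
Op 4: d = malloc(2) -> d = 17; heap: [0-7 ALLOC][8-12 ALLOC][13-16 ALLOC][17-18 ALLOC][19-32 FREE]
Op 5: free(b) -> (freed b); heap: [0-7 ALLOC][8-12 FREE][13-16 ALLOC][17-18 ALLOC][19-32 FREE]
Op 6: e = malloc(3) -> e = 8; heap: [0-7 ALLOC][8-10 ALLOC][11-12 FREE][13-16 ALLOC][17-18 ALLOC][19-32 FREE]

Answer: [0-7 ALLOC][8-10 ALLOC][11-12 FREE][13-16 ALLOC][17-18 ALLOC][19-32 FREE]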